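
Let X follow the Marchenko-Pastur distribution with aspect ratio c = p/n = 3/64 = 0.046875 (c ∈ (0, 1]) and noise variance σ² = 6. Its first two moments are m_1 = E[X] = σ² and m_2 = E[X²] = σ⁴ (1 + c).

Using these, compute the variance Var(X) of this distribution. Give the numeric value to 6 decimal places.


m_1 = E[X] = σ² = 6, so m_1² = 36.
m_2 = E[X²] = σ⁴ (1 + c) = 36 · (1 + 0.046875) = 36 · 1.046875 = 37.687500.
(Note m_2 − m_1² simplifies to c · σ⁴ = 0.046875 · 36.)

Var(X) = m_2 − m_1² = 37.687500 − 36 = 1.687500.


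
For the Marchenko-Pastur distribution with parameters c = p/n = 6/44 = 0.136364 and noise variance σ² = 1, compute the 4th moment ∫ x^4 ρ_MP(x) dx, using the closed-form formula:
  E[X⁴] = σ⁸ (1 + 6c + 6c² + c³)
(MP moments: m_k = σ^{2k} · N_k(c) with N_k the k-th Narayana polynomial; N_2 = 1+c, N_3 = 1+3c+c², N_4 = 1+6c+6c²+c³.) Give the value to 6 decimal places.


E[X⁴] = σ⁸ (1 + 6c + 6c² + c³) (fourth MP moment). With σ² = 1 (so σ⁸ = 1) and c = 6/44 = 0.136364: E[X⁴] = 1 · (1 + 6·0.136364 + 6·(0.136364)² + (0.136364)³) = 1 · 1.932288.

So E[X^4] = 1.932288.


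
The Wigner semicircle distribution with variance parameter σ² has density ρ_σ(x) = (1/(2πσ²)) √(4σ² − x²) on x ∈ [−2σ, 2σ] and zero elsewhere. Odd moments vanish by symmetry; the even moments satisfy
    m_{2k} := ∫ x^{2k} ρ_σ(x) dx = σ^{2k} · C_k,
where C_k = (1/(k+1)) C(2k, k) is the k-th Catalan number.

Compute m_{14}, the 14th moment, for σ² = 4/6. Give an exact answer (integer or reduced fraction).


By the scaled semicircle moment identity, m_{2k} = σ^{2k} · C_k with k = 7.
C_7 = (1/(k+1)) · C(2k, k) = (1/8) · C(14, 7) = (1/8) · 3432 = 429.
σ^{2k} = (σ²)^k = (4/6)^7 = 128/2187.

Therefore m_{14} = σ^{14} · C_7 = (128/2187) · 429 = 18304/729.


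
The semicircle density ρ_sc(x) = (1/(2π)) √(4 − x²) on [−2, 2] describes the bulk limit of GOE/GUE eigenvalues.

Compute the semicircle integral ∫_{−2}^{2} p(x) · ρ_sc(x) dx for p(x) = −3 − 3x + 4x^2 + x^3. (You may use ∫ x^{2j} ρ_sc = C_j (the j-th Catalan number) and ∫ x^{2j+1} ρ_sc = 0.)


Write p(x) = Σ a_i x^i, split into monomials and integrate each against ρ_sc separately.
Using ∫ x^{2j} ρ_sc = C_j = (1/(j+1)) C(2j, j) (Catalan numbers) and ∫ x^{2j+1} ρ_sc = 0 (odd monomials vanish by symmetry):
  i = 0 (even): a_0 · C_{0} = -3 · 1 = -3
  i = 1 (odd): ∫ x^1 ρ_sc = 0 (vanishes)
  i = 2 (even): a_2 · C_{1} = 4 · 1 = 4
  i = 3 (odd): ∫ x^3 ρ_sc = 0 (vanishes)

Summing the contributions: ∫_{−2}^{2} p(x) ρ_sc(x) dx = (-3) + 4 = 1.


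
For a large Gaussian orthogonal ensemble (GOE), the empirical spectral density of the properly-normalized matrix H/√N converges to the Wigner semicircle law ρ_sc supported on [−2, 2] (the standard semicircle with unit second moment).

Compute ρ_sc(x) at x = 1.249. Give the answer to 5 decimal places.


ρ_sc(x) = (1/(2π)) √(4 − x²). With x = 1.249:
  4 − x² = 4 − (1.249)² = 4 − 1.560001 = 2.439999.
  √(4 − x²) = 1.562050.
  1/(2π) = 0.159155.
  ρ_sc(1.249) = 0.159155 · 1.562050 = 0.248608.

Rounded to 5 decimal places: ρ_sc(1.249) ≈ 0.24861.


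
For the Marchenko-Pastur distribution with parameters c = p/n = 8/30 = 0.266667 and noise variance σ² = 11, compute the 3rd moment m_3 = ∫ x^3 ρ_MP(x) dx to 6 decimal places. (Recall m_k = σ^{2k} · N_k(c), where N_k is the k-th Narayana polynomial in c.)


E[X³] = σ⁶ (1 + 3c + c²) (third MP moment). With σ² = 11 (so σ⁶ = 1331) and c = 8/30 = 0.266667: E[X³] = 1331 · (1 + 3·0.266667 + (0.266667)²) = 1331 · 1.871111.

So E[X^3] = 2490.448889.


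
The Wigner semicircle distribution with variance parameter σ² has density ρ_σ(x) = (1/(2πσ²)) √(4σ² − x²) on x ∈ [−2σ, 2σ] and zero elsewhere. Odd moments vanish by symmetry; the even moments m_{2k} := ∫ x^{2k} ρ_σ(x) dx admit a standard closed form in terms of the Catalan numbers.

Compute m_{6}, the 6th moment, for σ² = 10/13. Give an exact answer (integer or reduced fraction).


By the scaled semicircle moment identity, m_{2k} = σ^{2k} · C_k with k = 3.
C_3 = (1/(k+1)) · C(2k, k) = (1/4) · C(6, 3) = (1/4) · 20 = 5.
σ^{2k} = (σ²)^k = (10/13)^3 = 1000/2197.

Therefore m_{6} = σ^{6} · C_3 = (1000/2197) · 5 = 5000/2197.


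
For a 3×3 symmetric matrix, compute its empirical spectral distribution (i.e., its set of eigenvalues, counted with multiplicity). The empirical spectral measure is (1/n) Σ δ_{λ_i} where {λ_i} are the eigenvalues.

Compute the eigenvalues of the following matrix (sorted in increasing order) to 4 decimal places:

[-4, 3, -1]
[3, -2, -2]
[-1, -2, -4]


Since M is real symmetric, all three eigenvalues are real; they are the roots of det(λI − M) = λ³ − (tr M) λ² + s λ − det M, where s is the sum of the principal 2×2 minors.
tr M = -4 + (-2) + (-4) = -10.
s = ((-4)·(-2) − 3²) + ((-4)·(-4) − (-1)²) + ((-2)·(-4) − (-2)²) = -1 + 15 + 4 = 18.
det M (expand along row 1) = (-4)·4 − 3·(-14) + (-1)·(-8) = 34.
Characteristic polynomial: λ³ + 10λ² + 18λ − 34 = 0.
Substitute λ = y + (tr M)/3 = y − 3.333333 to remove the quadratic term: y³ + p·y + q = 0 with p = s − (tr M)²/3 = -15.333333 and q = −2(tr M)³/27 + (tr M)·s/3 − det M = -19.925926.
Three real roots ⇒ use the trigonometric (Viète) form: r = 2√(−p/3) = 4.521553, φ = arccos(3q/(p·r)) = arccos(0.862215) = 0.531170 rad.
y_k = r·cos(φ/3 − 2πk/3) for k = 0, 1, 2 gives y = 4.450865, -1.535734, -2.915131.
λ_k = y_k − 3.333333 gives λ = 1.1175, -4.8691, -6.2485 (check: the sum is -10.0000 = tr M).

Eigenvalues sorted in increasing order: [-6.2485, -4.8691, 1.1175].


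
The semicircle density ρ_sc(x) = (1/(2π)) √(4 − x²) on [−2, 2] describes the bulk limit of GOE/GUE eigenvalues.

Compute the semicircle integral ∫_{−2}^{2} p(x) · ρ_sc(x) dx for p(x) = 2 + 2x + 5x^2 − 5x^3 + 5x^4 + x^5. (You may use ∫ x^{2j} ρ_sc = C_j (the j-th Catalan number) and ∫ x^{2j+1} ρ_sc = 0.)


Write p(x) = Σ a_i x^i, split into monomials and integrate each against ρ_sc separately.
Using ∫ x^{2j} ρ_sc = C_j = (1/(j+1)) C(2j, j) (Catalan numbers) and ∫ x^{2j+1} ρ_sc = 0 (odd monomials vanish by symmetry):
  i = 0 (even): a_0 · C_{0} = 2 · 1 = 2
  i = 1 (odd): ∫ x^1 ρ_sc = 0 (vanishes)
  i = 2 (even): a_2 · C_{1} = 5 · 1 = 5
  i = 3 (odd): ∫ x^3 ρ_sc = 0 (vanishes)
  i = 4 (even): a_4 · C_{2} = 5 · 2 = 10
  i = 5 (odd): ∫ x^5 ρ_sc = 0 (vanishes)

Summing the contributions: ∫_{−2}^{2} p(x) ρ_sc(x) dx = 2 + 5 + 10 = 17.


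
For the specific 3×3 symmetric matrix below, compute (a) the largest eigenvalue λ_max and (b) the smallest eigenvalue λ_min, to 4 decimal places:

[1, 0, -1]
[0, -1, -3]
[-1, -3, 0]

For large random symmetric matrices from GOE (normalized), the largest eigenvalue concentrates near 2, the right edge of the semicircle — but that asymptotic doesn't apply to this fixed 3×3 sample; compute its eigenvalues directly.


Since M is real symmetric, all three eigenvalues are real; they are the roots of det(λI − M) = λ³ − (tr M) λ² + s λ − det M, where s is the sum of the principal 2×2 minors.
tr M = 1 + (-1) + 0 = 0.
s = (1·(-1) − 0²) + (1·0 − (-1)²) + ((-1)·0 − (-3)²) = -1 + (-1) + (-9) = -11.
det M (expand along row 1) = 1·(-9) − 0·(-3) + (-1)·(-1) = -8.
Characteristic polynomial: λ³ − 11λ + 8 = 0.
Substitute λ = y + (tr M)/3 = y + 0.000000 to remove the quadratic term: y³ + p·y + q = 0 with p = s − (tr M)²/3 = -11.000000 and q = −2(tr M)³/27 + (tr M)·s/3 − det M = 8.000000.
Three real roots ⇒ use the trigonometric (Viète) form: r = 2√(−p/3) = 3.829708, φ = arccos(3q/(p·r)) = arccos(-0.569709) = 2.176948 rad.
y_k = r·cos(φ/3 − 2πk/3) for k = 0, 1, 2 gives y = 2.864885, 0.768540, -3.633425.
λ_k = y_k + 0.000000 gives λ = 2.8649, 0.7685, -3.6334 (check: the sum is 0.0000 = tr M).

Hence λ_max = 2.8649 and λ_min = -3.6334.


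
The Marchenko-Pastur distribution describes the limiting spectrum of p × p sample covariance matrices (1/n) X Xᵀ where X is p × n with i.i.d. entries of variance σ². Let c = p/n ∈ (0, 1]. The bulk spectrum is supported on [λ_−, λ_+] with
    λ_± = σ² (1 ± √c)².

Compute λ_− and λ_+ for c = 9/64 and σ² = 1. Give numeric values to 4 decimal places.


c = 9/64 = 0.140625; √c = 0.375000.
λ_− = σ² (1 − √c)² = 1 · (1 − 0.375000)² = 1 · (0.625000)² = 0.390625.
λ_+ = σ² (1 + √c)² = 1 · (1 + 0.375000)² = 1 · (1.375000)² = 1.890625.

Rounded to 4 decimal places: λ_− ≈ 0.3906, λ_+ ≈ 1.8906.


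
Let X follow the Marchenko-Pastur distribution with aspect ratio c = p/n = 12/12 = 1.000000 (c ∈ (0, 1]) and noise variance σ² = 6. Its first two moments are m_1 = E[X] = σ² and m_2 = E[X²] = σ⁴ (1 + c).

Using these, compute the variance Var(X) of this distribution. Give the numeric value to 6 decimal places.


m_1 = E[X] = σ² = 6, so m_1² = 36.
m_2 = E[X²] = σ⁴ (1 + c) = 36 · (1 + 1.000000) = 36 · 2.000000 = 72.000000.
(Note m_2 − m_1² simplifies to c · σ⁴ = 1.000000 · 36.)

Var(X) = m_2 − m_1² = 72.000000 − 36 = 36.000000.


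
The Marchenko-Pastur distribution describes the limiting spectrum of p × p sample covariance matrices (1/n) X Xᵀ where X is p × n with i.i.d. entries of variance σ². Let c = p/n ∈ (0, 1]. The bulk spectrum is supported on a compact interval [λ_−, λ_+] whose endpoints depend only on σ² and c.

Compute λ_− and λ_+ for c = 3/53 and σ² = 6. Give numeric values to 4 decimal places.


c = 3/53 = 0.056604; √c = 0.237915.
λ_− = σ² (1 − √c)² = 6 · (1 − 0.237915)² = 6 · (0.762085)² = 3.484637.
λ_+ = σ² (1 + √c)² = 6 · (1 + 0.237915)² = 6 · (1.237915)² = 9.194608.

Rounded to 4 decimal places: λ_− ≈ 3.4846, λ_+ ≈ 9.1946.


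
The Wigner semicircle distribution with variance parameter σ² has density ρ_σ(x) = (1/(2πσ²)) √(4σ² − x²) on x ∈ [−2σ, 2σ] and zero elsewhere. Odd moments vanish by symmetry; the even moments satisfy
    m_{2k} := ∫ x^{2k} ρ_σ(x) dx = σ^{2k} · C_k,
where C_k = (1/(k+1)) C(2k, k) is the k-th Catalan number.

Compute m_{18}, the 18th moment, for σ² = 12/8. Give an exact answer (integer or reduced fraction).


By the scaled semicircle moment identity, m_{2k} = σ^{2k} · C_k with k = 9.
C_9 = (1/(k+1)) · C(2k, k) = (1/10) · C(18, 9) = (1/10) · 48620 = 4862.
σ^{2k} = (σ²)^k = (12/8)^9 = 19683/512.

Therefore m_{18} = σ^{18} · C_9 = (19683/512) · 4862 = 47849373/256.


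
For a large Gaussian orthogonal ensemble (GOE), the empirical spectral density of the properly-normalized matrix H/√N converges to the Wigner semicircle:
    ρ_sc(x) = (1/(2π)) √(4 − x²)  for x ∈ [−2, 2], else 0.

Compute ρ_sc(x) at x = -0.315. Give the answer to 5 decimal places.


ρ_sc(x) = (1/(2π)) √(4 − x²). With x = -0.315:
  4 − x² = 4 − (-0.315)² = 4 − 0.099225 = 3.900775.
  √(4 − x²) = 1.975038.
  1/(2π) = 0.159155.
  ρ_sc(-0.315) = 0.159155 · 1.975038 = 0.314337.

Rounded to 5 decimal places: ρ_sc(-0.315) ≈ 0.31434.


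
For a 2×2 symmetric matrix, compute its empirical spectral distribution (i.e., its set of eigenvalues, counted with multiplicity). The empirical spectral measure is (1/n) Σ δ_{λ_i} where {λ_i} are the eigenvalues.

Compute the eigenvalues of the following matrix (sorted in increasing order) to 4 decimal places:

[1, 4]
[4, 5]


Since M is real symmetric, both eigenvalues are real; they are the roots of det(λI − M) = λ² − (tr M) λ + det M.
tr M = 1 + 5 = 6.
det M = 1·5 − 4² = 5 − 16 = -11.
Characteristic polynomial: λ² − 6λ − 11 = 0.
Discriminant Δ = (tr M)² − 4·det M = 36 − (-44) = 80; √Δ = 8.944272.
λ = (tr M ± √Δ)/2 = (6 ± 8.944272)/2, giving (tr M − √Δ)/2 = -1.4721 and (tr M + √Δ)/2 = 7.4721.

Eigenvalues sorted in increasing order: [-1.4721, 7.4721].


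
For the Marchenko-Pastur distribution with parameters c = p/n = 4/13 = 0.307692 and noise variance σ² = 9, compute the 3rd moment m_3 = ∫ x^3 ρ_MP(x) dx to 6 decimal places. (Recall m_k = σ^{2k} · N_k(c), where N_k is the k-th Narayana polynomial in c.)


E[X³] = σ⁶ (1 + 3c + c²) (third MP moment). With σ² = 9 (so σ⁶ = 729) and c = 4/13 = 0.307692: E[X³] = 729 · (1 + 3·0.307692 + (0.307692)²) = 729 · 2.017751.

So E[X^3] = 1470.940828.


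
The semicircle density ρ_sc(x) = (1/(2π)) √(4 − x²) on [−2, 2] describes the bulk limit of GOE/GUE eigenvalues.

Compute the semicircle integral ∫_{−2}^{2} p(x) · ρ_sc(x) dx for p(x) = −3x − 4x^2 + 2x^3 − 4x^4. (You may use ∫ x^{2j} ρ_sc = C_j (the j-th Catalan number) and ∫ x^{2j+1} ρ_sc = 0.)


Write p(x) = Σ a_i x^i, split into monomials and integrate each against ρ_sc separately.
Using ∫ x^{2j} ρ_sc = C_j = (1/(j+1)) C(2j, j) (Catalan numbers) and ∫ x^{2j+1} ρ_sc = 0 (odd monomials vanish by symmetry):
  i = 1 (odd): ∫ x^1 ρ_sc = 0 (vanishes)
  i = 2 (even): a_2 · C_{1} = -4 · 1 = -4
  i = 3 (odd): ∫ x^3 ρ_sc = 0 (vanishes)
  i = 4 (even): a_4 · C_{2} = -4 · 2 = -8

Summing the contributions: ∫_{−2}^{2} p(x) ρ_sc(x) dx = (-4) + (-8) = -12.


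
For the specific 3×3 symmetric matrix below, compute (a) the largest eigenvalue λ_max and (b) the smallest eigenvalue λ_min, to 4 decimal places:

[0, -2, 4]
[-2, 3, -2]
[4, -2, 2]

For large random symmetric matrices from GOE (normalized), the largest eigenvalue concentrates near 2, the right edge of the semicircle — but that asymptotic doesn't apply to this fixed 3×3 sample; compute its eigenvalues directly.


Since M is real symmetric, all three eigenvalues are real; they are the roots of det(λI − M) = λ³ − (tr M) λ² + s λ − det M, where s is the sum of the principal 2×2 minors.
tr M = 0 + 3 + 2 = 5.
s = (0·3 − (-2)²) + (0·2 − 4²) + (3·2 − (-2)²) = -4 + (-16) + 2 = -18.
det M (expand along row 1) = 0·2 − (-2)·4 + 4·(-8) = -24.
Characteristic polynomial: λ³ − 5λ² − 18λ + 24 = 0.
Substitute λ = y + (tr M)/3 = y + 1.666667 to remove the quadratic term: y³ + p·y + q = 0 with p = s − (tr M)²/3 = -26.333333 and q = −2(tr M)³/27 + (tr M)·s/3 − det M = -15.259259.
Three real roots ⇒ use the trigonometric (Viète) form: r = 2√(−p/3) = 5.925463, φ = arccos(3q/(p·r)) = arccos(0.293377) = 1.273039 rad.
y_k = r·cos(φ/3 − 2πk/3) for k = 0, 1, 2 gives y = 5.399922, -0.587152, -4.812770.
λ_k = y_k + 1.666667 gives λ = 7.0666, 1.0795, -3.1461 (check: the sum is 5.0000 = tr M).

Hence λ_max = 7.0666 and λ_min = -3.1461.


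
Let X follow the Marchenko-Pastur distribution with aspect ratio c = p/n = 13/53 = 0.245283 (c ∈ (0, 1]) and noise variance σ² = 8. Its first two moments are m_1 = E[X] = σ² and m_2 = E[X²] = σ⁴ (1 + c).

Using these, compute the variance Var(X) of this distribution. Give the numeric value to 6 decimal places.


m_1 = E[X] = σ² = 8, so m_1² = 64.
m_2 = E[X²] = σ⁴ (1 + c) = 64 · (1 + 0.245283) = 64 · 1.245283 = 79.698113.
(Note m_2 − m_1² simplifies to c · σ⁴ = 0.245283 · 64.)

Var(X) = m_2 − m_1² = 79.698113 − 64 = 15.698113.


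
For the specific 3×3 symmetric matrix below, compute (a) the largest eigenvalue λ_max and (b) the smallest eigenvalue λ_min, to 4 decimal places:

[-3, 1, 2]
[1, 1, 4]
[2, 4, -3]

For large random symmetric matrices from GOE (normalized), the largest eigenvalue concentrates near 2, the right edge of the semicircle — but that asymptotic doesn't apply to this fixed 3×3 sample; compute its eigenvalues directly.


Since M is real symmetric, all three eigenvalues are real; they are the roots of det(λI − M) = λ³ − (tr M) λ² + s λ − det M, where s is the sum of the principal 2×2 minors.
tr M = -3 + 1 + (-3) = -5.
s = ((-3)·1 − 1²) + ((-3)·(-3) − 2²) + (1·(-3) − 4²) = -4 + 5 + (-19) = -18.
det M (expand along row 1) = (-3)·(-19) − 1·(-11) + 2·2 = 72.
Characteristic polynomial: λ³ + 5λ² − 18λ − 72 = 0.
Substitute λ = y + (tr M)/3 = y − 1.666667 to remove the quadratic term: y³ + p·y + q = 0 with p = s − (tr M)²/3 = -26.333333 and q = −2(tr M)³/27 + (tr M)·s/3 − det M = -32.740741.
Three real roots ⇒ use the trigonometric (Viète) form: r = 2√(−p/3) = 5.925463, φ = arccos(3q/(p·r)) = arccos(0.629480) = 0.889913 rad.
y_k = r·cos(φ/3 − 2πk/3) for k = 0, 1, 2 gives y = 5.666667, -1.333333, -4.333333.
λ_k = y_k − 1.666667 gives λ = 4.0000, -3.0000, -6.0000 (check: the sum is -5.0000 = tr M).

Hence λ_max = 4.0000 and λ_min = -6.0000.


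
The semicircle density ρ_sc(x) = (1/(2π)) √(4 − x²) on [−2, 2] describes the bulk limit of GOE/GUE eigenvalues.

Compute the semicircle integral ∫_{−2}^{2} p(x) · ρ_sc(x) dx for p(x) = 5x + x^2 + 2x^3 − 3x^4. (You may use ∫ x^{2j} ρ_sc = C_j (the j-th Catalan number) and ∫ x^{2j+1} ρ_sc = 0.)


Write p(x) = Σ a_i x^i, split into monomials and integrate each against ρ_sc separately.
Using ∫ x^{2j} ρ_sc = C_j = (1/(j+1)) C(2j, j) (Catalan numbers) and ∫ x^{2j+1} ρ_sc = 0 (odd monomials vanish by symmetry):
  i = 1 (odd): ∫ x^1 ρ_sc = 0 (vanishes)
  i = 2 (even): a_2 · C_{1} = 1 · 1 = 1
  i = 3 (odd): ∫ x^3 ρ_sc = 0 (vanishes)
  i = 4 (even): a_4 · C_{2} = -3 · 2 = -6

Summing the contributions: ∫_{−2}^{2} p(x) ρ_sc(x) dx = 1 + (-6) = -5.


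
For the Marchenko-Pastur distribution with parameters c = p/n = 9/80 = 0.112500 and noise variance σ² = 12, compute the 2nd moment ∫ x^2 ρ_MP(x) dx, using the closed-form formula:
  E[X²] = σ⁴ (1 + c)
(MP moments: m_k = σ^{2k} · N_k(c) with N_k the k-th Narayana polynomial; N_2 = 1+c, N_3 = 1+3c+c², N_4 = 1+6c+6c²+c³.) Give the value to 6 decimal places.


E[X²] = σ⁴ (1 + c) (second MP moment). With σ² = 12 (so σ⁴ = 144) and c = 9/80 = 0.112500: E[X²] = 144 · (1 + 0.112500) = 144 · 1.112500.

So E[X^2] = 160.200000.


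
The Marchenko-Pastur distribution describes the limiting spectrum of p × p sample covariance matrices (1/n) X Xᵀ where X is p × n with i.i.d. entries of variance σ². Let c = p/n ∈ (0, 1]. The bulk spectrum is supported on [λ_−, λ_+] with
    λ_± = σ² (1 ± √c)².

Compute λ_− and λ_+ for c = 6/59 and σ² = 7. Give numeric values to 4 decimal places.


c = 6/59 = 0.101695; √c = 0.318896.
λ_− = σ² (1 − √c)² = 7 · (1 − 0.318896)² = 7 · (0.681104)² = 3.247315.
λ_+ = σ² (1 + √c)² = 7 · (1 + 0.318896)² = 7 · (1.318896)² = 12.176414.

Rounded to 4 decimal places: λ_− ≈ 3.2473, λ_+ ≈ 12.1764.


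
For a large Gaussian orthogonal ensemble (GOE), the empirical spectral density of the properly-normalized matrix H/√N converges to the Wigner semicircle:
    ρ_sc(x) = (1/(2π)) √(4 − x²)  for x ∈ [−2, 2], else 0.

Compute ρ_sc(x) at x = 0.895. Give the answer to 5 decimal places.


ρ_sc(x) = (1/(2π)) √(4 − x²). With x = 0.895:
  4 − x² = 4 − (0.895)² = 4 − 0.801025 = 3.198975.
  √(4 − x²) = 1.788568.
  1/(2π) = 0.159155.
  ρ_sc(0.895) = 0.159155 · 1.788568 = 0.284659.

Rounded to 5 decimal places: ρ_sc(0.895) ≈ 0.28466.


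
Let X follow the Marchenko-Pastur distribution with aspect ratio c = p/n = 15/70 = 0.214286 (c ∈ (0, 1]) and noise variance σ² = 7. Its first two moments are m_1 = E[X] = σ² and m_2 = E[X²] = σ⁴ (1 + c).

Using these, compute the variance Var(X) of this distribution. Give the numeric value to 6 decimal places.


m_1 = E[X] = σ² = 7, so m_1² = 49.
m_2 = E[X²] = σ⁴ (1 + c) = 49 · (1 + 0.214286) = 49 · 1.214286 = 59.500000.
(Note m_2 − m_1² simplifies to c · σ⁴ = 0.214286 · 49.)

Var(X) = m_2 − m_1² = 59.500000 − 49 = 10.500000.


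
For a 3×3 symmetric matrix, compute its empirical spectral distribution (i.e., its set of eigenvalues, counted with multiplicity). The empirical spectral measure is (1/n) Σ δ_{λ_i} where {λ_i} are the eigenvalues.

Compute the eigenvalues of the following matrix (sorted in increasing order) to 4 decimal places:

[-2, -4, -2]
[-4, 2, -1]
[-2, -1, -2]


Since M is real symmetric, all three eigenvalues are real; they are the roots of det(λI − M) = λ³ − (tr M) λ² + s λ − det M, where s is the sum of the principal 2×2 minors.
tr M = -2 + 2 + (-2) = -2.
s = ((-2)·2 − (-4)²) + ((-2)·(-2) − (-2)²) + (2·(-2) − (-1)²) = -20 + 0 + (-5) = -25.
det M (expand along row 1) = (-2)·(-5) − (-4)·6 + (-2)·8 = 18.
Characteristic polynomial: λ³ + 2λ² − 25λ − 18 = 0.
Substitute λ = y + (tr M)/3 = y − 0.666667 to remove the quadratic term: y³ + p·y + q = 0 with p = s − (tr M)²/3 = -26.333333 and q = −2(tr M)³/27 + (tr M)·s/3 − det M = -0.740741.
Three real roots ⇒ use the trigonometric (Viète) form: r = 2√(−p/3) = 5.925463, φ = arccos(3q/(p·r)) = arccos(0.014242) = 1.556554 rad.
y_k = r·cos(φ/3 − 2πk/3) for k = 0, 1, 2 gives y = 5.145609, -0.028130, -5.117478.
λ_k = y_k − 0.666667 gives λ = 4.4789, -0.6948, -5.7841 (check: the sum is -2.0000 = tr M).

Eigenvalues sorted in increasing order: [-5.7841, -0.6948, 4.4789].


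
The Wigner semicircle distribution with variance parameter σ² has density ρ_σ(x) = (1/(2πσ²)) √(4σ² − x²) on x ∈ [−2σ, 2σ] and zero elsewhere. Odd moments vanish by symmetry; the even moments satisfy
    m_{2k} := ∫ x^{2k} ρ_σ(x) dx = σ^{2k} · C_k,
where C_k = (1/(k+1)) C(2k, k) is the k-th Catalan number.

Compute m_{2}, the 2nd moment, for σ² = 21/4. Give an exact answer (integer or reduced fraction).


By the scaled semicircle moment identity, m_{2k} = σ^{2k} · C_k with k = 1.
C_1 = (1/(k+1)) · C(2k, k) = (1/2) · C(2, 1) = (1/2) · 2 = 1.
σ^{2k} = (σ²)^k = (21/4)^1 = 21/4.

Therefore m_{2} = σ^{2} · C_1 = (21/4) · 1 = 21/4.


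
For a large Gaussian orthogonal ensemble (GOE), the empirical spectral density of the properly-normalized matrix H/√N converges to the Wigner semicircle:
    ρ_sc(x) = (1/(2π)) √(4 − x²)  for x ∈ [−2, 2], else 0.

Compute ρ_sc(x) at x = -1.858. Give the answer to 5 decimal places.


ρ_sc(x) = (1/(2π)) √(4 − x²). With x = -1.858:
  4 − x² = 4 − (-1.858)² = 4 − 3.452164 = 0.547836.
  √(4 − x²) = 0.740159.
  1/(2π) = 0.159155.
  ρ_sc(-1.858) = 0.159155 · 0.740159 = 0.117800.

Rounded to 5 decimal places: ρ_sc(-1.858) ≈ 0.11780.


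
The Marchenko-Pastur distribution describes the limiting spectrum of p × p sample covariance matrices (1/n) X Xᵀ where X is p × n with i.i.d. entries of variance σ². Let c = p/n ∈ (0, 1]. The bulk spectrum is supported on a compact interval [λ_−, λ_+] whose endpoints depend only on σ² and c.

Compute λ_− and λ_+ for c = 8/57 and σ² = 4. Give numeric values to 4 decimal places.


c = 8/57 = 0.140351; √c = 0.374634.
λ_− = σ² (1 − √c)² = 4 · (1 − 0.374634)² = 4 · (0.625366)² = 1.564329.
λ_+ = σ² (1 + √c)² = 4 · (1 + 0.374634)² = 4 · (1.374634)² = 7.558478.

Rounded to 4 decimal places: λ_− ≈ 1.5643, λ_+ ≈ 7.5585.


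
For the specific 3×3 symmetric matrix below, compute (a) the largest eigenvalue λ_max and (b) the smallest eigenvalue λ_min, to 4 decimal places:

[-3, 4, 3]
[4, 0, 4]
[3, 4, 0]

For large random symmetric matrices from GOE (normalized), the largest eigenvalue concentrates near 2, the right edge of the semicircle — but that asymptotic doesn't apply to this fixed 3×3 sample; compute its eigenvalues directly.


Since M is real symmetric, all three eigenvalues are real; they are the roots of det(λI − M) = λ³ − (tr M) λ² + s λ − det M, where s is the sum of the principal 2×2 minors.
tr M = -3 + 0 + 0 = -3.
s = ((-3)·0 − 4²) + ((-3)·0 − 3²) + (0·0 − 4²) = -16 + (-9) + (-16) = -41.
det M (expand along row 1) = (-3)·(-16) − 4·(-12) + 3·16 = 144.
Characteristic polynomial: λ³ + 3λ² − 41λ − 144 = 0.
Substitute λ = y + (tr M)/3 = y − 1.000000 to remove the quadratic term: y³ + p·y + q = 0 with p = s − (tr M)²/3 = -44.000000 and q = −2(tr M)³/27 + (tr M)·s/3 − det M = -101.000000.
Three real roots ⇒ use the trigonometric (Viète) form: r = 2√(−p/3) = 7.659417, φ = arccos(3q/(p·r)) = arccos(0.899072) = 0.453152 rad.
y_k = r·cos(φ/3 − 2πk/3) for k = 0, 1, 2 gives y = 7.572203, -2.787950, -4.784253.
λ_k = y_k − 1.000000 gives λ = 6.5722, -3.7880, -5.7843 (check: the sum is -3.0000 = tr M).

Hence λ_max = 6.5722 and λ_min = -5.7843.


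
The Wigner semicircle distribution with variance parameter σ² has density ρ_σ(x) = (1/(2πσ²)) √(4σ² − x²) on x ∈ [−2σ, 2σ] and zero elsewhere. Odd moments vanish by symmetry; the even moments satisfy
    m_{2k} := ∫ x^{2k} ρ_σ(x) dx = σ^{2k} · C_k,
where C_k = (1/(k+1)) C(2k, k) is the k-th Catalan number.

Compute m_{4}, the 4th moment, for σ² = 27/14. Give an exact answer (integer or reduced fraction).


By the scaled semicircle moment identity, m_{2k} = σ^{2k} · C_k with k = 2.
C_2 = (1/(k+1)) · C(2k, k) = (1/3) · C(4, 2) = (1/3) · 6 = 2.
σ^{2k} = (σ²)^k = (27/14)^2 = 729/196.

Therefore m_{4} = σ^{4} · C_2 = (729/196) · 2 = 729/98.


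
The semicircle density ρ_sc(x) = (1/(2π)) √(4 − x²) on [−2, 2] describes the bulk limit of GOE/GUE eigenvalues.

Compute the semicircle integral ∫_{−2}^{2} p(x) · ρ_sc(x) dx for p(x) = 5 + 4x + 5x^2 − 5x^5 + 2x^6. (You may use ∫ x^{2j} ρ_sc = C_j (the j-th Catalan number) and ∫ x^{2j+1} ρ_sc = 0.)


Write p(x) = Σ a_i x^i, split into monomials and integrate each against ρ_sc separately.
Using ∫ x^{2j} ρ_sc = C_j = (1/(j+1)) C(2j, j) (Catalan numbers) and ∫ x^{2j+1} ρ_sc = 0 (odd monomials vanish by symmetry):
  i = 0 (even): a_0 · C_{0} = 5 · 1 = 5
  i = 1 (odd): ∫ x^1 ρ_sc = 0 (vanishes)
  i = 2 (even): a_2 · C_{1} = 5 · 1 = 5
  i = 5 (odd): ∫ x^5 ρ_sc = 0 (vanishes)
  i = 6 (even): a_6 · C_{3} = 2 · 5 = 10

Summing the contributions: ∫_{−2}^{2} p(x) ρ_sc(x) dx = 5 + 5 + 10 = 20.


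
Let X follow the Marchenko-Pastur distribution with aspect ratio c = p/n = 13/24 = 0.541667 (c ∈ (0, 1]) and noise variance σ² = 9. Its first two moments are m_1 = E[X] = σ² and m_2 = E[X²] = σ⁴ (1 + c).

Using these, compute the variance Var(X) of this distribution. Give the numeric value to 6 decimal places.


m_1 = E[X] = σ² = 9, so m_1² = 81.
m_2 = E[X²] = σ⁴ (1 + c) = 81 · (1 + 0.541667) = 81 · 1.541667 = 124.875000.
(Note m_2 − m_1² simplifies to c · σ⁴ = 0.541667 · 81.)

Var(X) = m_2 − m_1² = 124.875000 − 81 = 43.875000.


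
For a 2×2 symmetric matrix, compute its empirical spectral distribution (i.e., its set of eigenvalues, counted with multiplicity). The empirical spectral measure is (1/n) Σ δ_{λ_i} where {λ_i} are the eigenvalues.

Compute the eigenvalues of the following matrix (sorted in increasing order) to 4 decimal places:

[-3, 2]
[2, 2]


Since M is real symmetric, both eigenvalues are real; they are the roots of det(λI − M) = λ² − (tr M) λ + det M.
tr M = -3 + 2 = -1.
det M = (-3)·2 − 2² = -6 − 4 = -10.
Characteristic polynomial: λ² + λ − 10 = 0.
Discriminant Δ = (tr M)² − 4·det M = 1 − (-40) = 41; √Δ = 6.403124.
λ = (tr M ± √Δ)/2 = (-1 ± 6.403124)/2, giving (tr M − √Δ)/2 = -3.7016 and (tr M + √Δ)/2 = 2.7016.

Eigenvalues sorted in increasing order: [-3.7016, 2.7016].


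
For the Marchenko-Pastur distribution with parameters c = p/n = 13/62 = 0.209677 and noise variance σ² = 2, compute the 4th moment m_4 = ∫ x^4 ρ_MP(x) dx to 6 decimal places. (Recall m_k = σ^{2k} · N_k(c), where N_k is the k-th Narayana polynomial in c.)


E[X⁴] = σ⁸ (1 + 6c + 6c² + c³) (fourth MP moment). With σ² = 2 (so σ⁸ = 16) and c = 13/62 = 0.209677: E[X⁴] = 16 · (1 + 6·0.209677 + 6·(0.209677)² + (0.209677)³) = 16 · 2.531071.

So E[X^4] = 40.497130.


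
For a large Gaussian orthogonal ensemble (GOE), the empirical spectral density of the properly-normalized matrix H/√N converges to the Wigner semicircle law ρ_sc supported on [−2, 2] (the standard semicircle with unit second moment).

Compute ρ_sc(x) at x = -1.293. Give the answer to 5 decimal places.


ρ_sc(x) = (1/(2π)) √(4 − x²). With x = -1.293:
  4 − x² = 4 − (-1.293)² = 4 − 1.671849 = 2.328151.
  √(4 − x²) = 1.525828.
  1/(2π) = 0.159155.
  ρ_sc(-1.293) = 0.159155 · 1.525828 = 0.242843.

Rounded to 5 decimal places: ρ_sc(-1.293) ≈ 0.24284.


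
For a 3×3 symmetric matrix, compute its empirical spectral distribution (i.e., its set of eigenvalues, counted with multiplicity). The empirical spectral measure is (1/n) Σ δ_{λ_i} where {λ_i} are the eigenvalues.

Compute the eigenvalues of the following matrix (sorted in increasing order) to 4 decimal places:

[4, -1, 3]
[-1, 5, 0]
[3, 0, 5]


Since M is real symmetric, all three eigenvalues are real; they are the roots of det(λI − M) = λ³ − (tr M) λ² + s λ − det M, where s is the sum of the principal 2×2 minors.
tr M = 4 + 5 + 5 = 14.
s = (4·5 − (-1)²) + (4·5 − 3²) + (5·5 − 0²) = 19 + 11 + 25 = 55.
det M (expand along row 1) = 4·25 − (-1)·(-5) + 3·(-15) = 50.
Characteristic polynomial: λ³ − 14λ² + 55λ − 50 = 0.
Substitute λ = y + (tr M)/3 = y + 4.666667 to remove the quadratic term: y³ + p·y + q = 0 with p = s − (tr M)²/3 = -10.333333 and q = −2(tr M)³/27 + (tr M)·s/3 − det M = 3.407407.
Three real roots ⇒ use the trigonometric (Viète) form: r = 2√(−p/3) = 3.711843, φ = arccos(3q/(p·r)) = arccos(-0.266511) = 1.840568 rad.
y_k = r·cos(φ/3 − 2πk/3) for k = 0, 1, 2 gives y = 3.034895, 0.333333, -3.368229.
λ_k = y_k + 4.666667 gives λ = 7.7016, 5.0000, 1.2984 (check: the sum is 14.0000 = tr M).

Eigenvalues sorted in increasing order: [1.2984, 5.0000, 7.7016].


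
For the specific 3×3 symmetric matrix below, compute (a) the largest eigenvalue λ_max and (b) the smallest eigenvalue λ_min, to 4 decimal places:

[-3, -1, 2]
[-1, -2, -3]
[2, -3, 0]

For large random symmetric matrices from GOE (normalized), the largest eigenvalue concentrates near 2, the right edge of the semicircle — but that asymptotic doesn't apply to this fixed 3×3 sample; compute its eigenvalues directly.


Since M is real symmetric, all three eigenvalues are real; they are the roots of det(λI − M) = λ³ − (tr M) λ² + s λ − det M, where s is the sum of the principal 2×2 minors.
tr M = -3 + (-2) + 0 = -5.
s = ((-3)·(-2) − (-1)²) + ((-3)·0 − 2²) + ((-2)·0 − (-3)²) = 5 + (-4) + (-9) = -8.
det M (expand along row 1) = (-3)·(-9) − (-1)·6 + 2·7 = 47.
Characteristic polynomial: λ³ + 5λ² − 8λ − 47 = 0.
Substitute λ = y + (tr M)/3 = y − 1.666667 to remove the quadratic term: y³ + p·y + q = 0 with p = s − (tr M)²/3 = -16.333333 and q = −2(tr M)³/27 + (tr M)·s/3 − det M = -24.407407.
Three real roots ⇒ use the trigonometric (Viète) form: r = 2√(−p/3) = 4.666667, φ = arccos(3q/(p·r)) = arccos(0.960641) = 0.281494 rad.
y_k = r·cos(φ/3 − 2πk/3) for k = 0, 1, 2 gives y = 4.646138, -1.944410, -2.701728.
λ_k = y_k − 1.666667 gives λ = 2.9795, -3.6111, -4.3684 (check: the sum is -5.0000 = tr M).

Hence λ_max = 2.9795 and λ_min = -4.3684.


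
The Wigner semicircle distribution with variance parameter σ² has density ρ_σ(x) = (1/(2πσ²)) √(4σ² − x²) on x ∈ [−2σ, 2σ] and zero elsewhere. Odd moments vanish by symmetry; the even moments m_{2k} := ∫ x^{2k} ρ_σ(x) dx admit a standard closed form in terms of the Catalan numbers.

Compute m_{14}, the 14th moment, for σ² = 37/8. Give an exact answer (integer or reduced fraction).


By the scaled semicircle moment identity, m_{2k} = σ^{2k} · C_k with k = 7.
C_7 = (1/(k+1)) · C(2k, k) = (1/8) · C(14, 7) = (1/8) · 3432 = 429.
σ^{2k} = (σ²)^k = (37/8)^7 = 94931877133/2097152.

Therefore m_{14} = σ^{14} · C_7 = (94931877133/2097152) · 429 = 40725775290057/2097152.


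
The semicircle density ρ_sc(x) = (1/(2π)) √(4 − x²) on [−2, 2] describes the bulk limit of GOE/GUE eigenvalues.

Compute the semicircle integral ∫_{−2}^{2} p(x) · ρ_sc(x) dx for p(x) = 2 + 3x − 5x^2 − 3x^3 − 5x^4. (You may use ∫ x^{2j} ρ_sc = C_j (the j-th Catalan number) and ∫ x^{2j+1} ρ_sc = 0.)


Write p(x) = Σ a_i x^i, split into monomials and integrate each against ρ_sc separately.
Using ∫ x^{2j} ρ_sc = C_j = (1/(j+1)) C(2j, j) (Catalan numbers) and ∫ x^{2j+1} ρ_sc = 0 (odd monomials vanish by symmetry):
  i = 0 (even): a_0 · C_{0} = 2 · 1 = 2
  i = 1 (odd): ∫ x^1 ρ_sc = 0 (vanishes)
  i = 2 (even): a_2 · C_{1} = -5 · 1 = -5
  i = 3 (odd): ∫ x^3 ρ_sc = 0 (vanishes)
  i = 4 (even): a_4 · C_{2} = -5 · 2 = -10

Summing the contributions: ∫_{−2}^{2} p(x) ρ_sc(x) dx = 2 + (-5) + (-10) = -13.


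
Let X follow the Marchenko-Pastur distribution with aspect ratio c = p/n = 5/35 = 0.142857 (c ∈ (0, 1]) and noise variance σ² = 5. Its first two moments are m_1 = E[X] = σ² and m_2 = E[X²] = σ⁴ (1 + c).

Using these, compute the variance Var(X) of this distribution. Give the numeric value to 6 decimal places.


m_1 = E[X] = σ² = 5, so m_1² = 25.
m_2 = E[X²] = σ⁴ (1 + c) = 25 · (1 + 0.142857) = 25 · 1.142857 = 28.571429.
(Note m_2 − m_1² simplifies to c · σ⁴ = 0.142857 · 25.)

Var(X) = m_2 − m_1² = 28.571429 − 25 = 3.571429.


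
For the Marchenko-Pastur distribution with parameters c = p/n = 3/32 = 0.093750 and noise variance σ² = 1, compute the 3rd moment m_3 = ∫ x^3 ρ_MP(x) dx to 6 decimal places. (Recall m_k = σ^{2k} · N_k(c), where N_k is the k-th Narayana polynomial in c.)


E[X³] = σ⁶ (1 + 3c + c²) (third MP moment). With σ² = 1 (so σ⁶ = 1) and c = 3/32 = 0.093750: E[X³] = 1 · (1 + 3·0.093750 + (0.093750)²) = 1 · 1.290039.

So E[X^3] = 1.290039.


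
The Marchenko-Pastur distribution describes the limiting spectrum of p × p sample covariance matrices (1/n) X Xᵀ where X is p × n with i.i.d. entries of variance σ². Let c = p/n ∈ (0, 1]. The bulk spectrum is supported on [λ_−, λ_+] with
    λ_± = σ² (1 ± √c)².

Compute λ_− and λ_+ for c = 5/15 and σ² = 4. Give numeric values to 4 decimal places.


c = 5/15 = 0.333333; √c = 0.577350.
λ_− = σ² (1 − √c)² = 4 · (1 − 0.577350)² = 4 · (0.422650)² = 0.714531.
λ_+ = σ² (1 + √c)² = 4 · (1 + 0.577350)² = 4 · (1.577350)² = 9.952135.

Rounded to 4 decimal places: λ_− ≈ 0.7145, λ_+ ≈ 9.9521.


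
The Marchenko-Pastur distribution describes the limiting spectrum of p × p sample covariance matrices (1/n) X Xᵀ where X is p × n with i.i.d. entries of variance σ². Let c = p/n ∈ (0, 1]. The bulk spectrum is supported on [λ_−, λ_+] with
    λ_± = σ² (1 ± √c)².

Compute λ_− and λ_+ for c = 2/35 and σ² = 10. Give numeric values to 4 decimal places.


c = 2/35 = 0.057143; √c = 0.239046.
λ_− = σ² (1 − √c)² = 10 · (1 − 0.239046)² = 10 · (0.760954)² = 5.790514.
λ_+ = σ² (1 + √c)² = 10 · (1 + 0.239046)² = 10 · (1.239046)² = 15.352343.

Rounded to 4 decimal places: λ_− ≈ 5.7905, λ_+ ≈ 15.3523.


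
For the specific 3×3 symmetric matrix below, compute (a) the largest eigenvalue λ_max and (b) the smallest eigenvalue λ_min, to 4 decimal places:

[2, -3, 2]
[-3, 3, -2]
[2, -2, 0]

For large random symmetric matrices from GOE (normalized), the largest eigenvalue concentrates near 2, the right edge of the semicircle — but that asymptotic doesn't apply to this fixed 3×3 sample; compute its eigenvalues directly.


Since M is real symmetric, all three eigenvalues are real; they are the roots of det(λI − M) = λ³ − (tr M) λ² + s λ − det M, where s is the sum of the principal 2×2 minors.
tr M = 2 + 3 + 0 = 5.
s = (2·3 − (-3)²) + (2·0 − 2²) + (3·0 − (-2)²) = -3 + (-4) + (-4) = -11.
det M (expand along row 1) = 2·(-4) − (-3)·4 + 2·0 = 4.
Characteristic polynomial: λ³ − 5λ² − 11λ − 4 = 0.
Substitute λ = y + (tr M)/3 = y + 1.666667 to remove the quadratic term: y³ + p·y + q = 0 with p = s − (tr M)²/3 = -19.333333 and q = −2(tr M)³/27 + (tr M)·s/3 − det M = -31.592593.
Three real roots ⇒ use the trigonometric (Viète) form: r = 2√(−p/3) = 5.077182, φ = arccos(3q/(p·r)) = arccos(0.965555) = 0.263228 rad.
y_k = r·cos(φ/3 − 2πk/3) for k = 0, 1, 2 gives y = 5.057651, -2.143518, -2.914132.
λ_k = y_k + 1.666667 gives λ = 6.7243, -0.4769, -1.2475 (check: the sum is 5.0000 = tr M).

Hence λ_max = 6.7243 and λ_min = -1.2475.


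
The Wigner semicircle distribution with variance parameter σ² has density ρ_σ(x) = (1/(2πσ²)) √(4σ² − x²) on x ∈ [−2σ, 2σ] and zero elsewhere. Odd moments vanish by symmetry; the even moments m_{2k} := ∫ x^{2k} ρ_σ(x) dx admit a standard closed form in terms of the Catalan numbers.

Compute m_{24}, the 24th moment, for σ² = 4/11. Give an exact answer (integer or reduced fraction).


By the scaled semicircle moment identity, m_{2k} = σ^{2k} · C_k with k = 12.
C_12 = (1/(k+1)) · C(2k, k) = (1/13) · C(24, 12) = (1/13) · 2704156 = 208012.
σ^{2k} = (σ²)^k = (4/11)^12 = 16777216/3138428376721.

Therefore m_{24} = σ^{24} · C_12 = (16777216/3138428376721) · 208012 = 3489862254592/3138428376721.


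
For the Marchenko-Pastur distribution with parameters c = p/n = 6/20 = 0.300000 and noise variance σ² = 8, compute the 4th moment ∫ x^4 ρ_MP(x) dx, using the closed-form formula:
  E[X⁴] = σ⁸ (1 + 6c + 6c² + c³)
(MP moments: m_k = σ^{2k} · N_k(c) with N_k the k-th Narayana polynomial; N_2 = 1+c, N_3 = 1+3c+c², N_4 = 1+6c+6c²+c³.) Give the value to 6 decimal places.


E[X⁴] = σ⁸ (1 + 6c + 6c² + c³) (fourth MP moment). With σ² = 8 (so σ⁸ = 4096) and c = 6/20 = 0.300000: E[X⁴] = 4096 · (1 + 6·0.300000 + 6·(0.300000)² + (0.300000)³) = 4096 · 3.367000.

So E[X^4] = 13791.232000.


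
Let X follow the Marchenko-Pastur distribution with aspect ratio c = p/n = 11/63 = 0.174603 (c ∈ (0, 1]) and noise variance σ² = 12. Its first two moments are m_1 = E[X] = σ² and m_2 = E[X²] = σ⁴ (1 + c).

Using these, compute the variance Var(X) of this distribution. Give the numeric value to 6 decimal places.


m_1 = E[X] = σ² = 12, so m_1² = 144.
m_2 = E[X²] = σ⁴ (1 + c) = 144 · (1 + 0.174603) = 144 · 1.174603 = 169.142857.
(Note m_2 − m_1² simplifies to c · σ⁴ = 0.174603 · 144.)

Var(X) = m_2 − m_1² = 169.142857 − 144 = 25.142857.


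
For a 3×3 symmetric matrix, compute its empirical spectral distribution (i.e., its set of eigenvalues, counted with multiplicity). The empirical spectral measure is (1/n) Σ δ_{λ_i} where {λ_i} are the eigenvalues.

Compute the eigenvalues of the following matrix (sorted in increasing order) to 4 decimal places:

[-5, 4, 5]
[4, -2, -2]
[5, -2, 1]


Since M is real symmetric, all three eigenvalues are real; they are the roots of det(λI − M) = λ³ − (tr M) λ² + s λ − det M, where s is the sum of the principal 2×2 minors.
tr M = -5 + (-2) + 1 = -6.
s = ((-5)·(-2) − 4²) + ((-5)·1 − 5²) + ((-2)·1 − (-2)²) = -6 + (-30) + (-6) = -42.
det M (expand along row 1) = (-5)·(-6) − 4·14 + 5·2 = -16.
Characteristic polynomial: λ³ + 6λ² − 42λ + 16 = 0.
Substitute λ = y + (tr M)/3 = y − 2.000000 to remove the quadratic term: y³ + p·y + q = 0 with p = s − (tr M)²/3 = -54.000000 and q = −2(tr M)³/27 + (tr M)·s/3 − det M = 116.000000.
Three real roots ⇒ use the trigonometric (Viète) form: r = 2√(−p/3) = 8.485281, φ = arccos(3q/(p·r)) = arccos(-0.759485) = 2.433318 rad.
y_k = r·cos(φ/3 − 2πk/3) for k = 0, 1, 2 gives y = 5.843788, 2.406108, -8.249896.
λ_k = y_k − 2.000000 gives λ = 3.8438, 0.4061, -10.2499 (check: the sum is -6.0000 = tr M).

Eigenvalues sorted in increasing order: [-10.2499, 0.4061, 3.8438].


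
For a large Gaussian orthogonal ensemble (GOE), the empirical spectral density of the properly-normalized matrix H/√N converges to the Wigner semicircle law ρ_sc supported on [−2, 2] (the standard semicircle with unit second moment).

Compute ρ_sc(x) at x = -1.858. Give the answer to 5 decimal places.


ρ_sc(x) = (1/(2π)) √(4 − x²). With x = -1.858:
  4 − x² = 4 − (-1.858)² = 4 − 3.452164 = 0.547836.
  √(4 − x²) = 0.740159.
  1/(2π) = 0.159155.
  ρ_sc(-1.858) = 0.159155 · 0.740159 = 0.117800.

Rounded to 5 decimal places: ρ_sc(-1.858) ≈ 0.11780.
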